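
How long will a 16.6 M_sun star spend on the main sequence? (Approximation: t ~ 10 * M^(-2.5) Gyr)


t = 10 * M^(-2.5) = 10 * 16.6^(-2.5) = 0.0089

0.0089 Gyr


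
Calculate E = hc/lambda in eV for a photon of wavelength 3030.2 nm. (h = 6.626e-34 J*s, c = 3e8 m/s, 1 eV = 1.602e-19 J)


E = hc/lambda = 6.626e-34 * 3e8 / 3.030e-06 = 6.560e-20 J = 0.4095 eV

0.4095 eV


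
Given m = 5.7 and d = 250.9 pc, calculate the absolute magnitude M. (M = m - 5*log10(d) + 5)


M = m - 5*log10(d) + 5 = 5.7 - 5*log10(250.9) + 5 = -1.2975

-1.2975


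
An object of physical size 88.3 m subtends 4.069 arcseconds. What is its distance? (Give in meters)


D = size / theta_rad, theta_rad = 4.069 * pi/(180*3600) = 1.973e-05, D = 4.476e+06

4.476e+06 m


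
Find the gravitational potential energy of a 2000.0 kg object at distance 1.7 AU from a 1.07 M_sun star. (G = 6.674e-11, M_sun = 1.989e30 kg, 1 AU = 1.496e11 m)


M = 1.07 * 1.989e30 kg = 2.12823e+30 kg; r = 1.7 AU * 1.496e11 m/AU = 2.5432e+11 m. U = -GM*m/r = -(6.674e-11 * 2.12823e+30 * 2000.0) / 2.5432e+11 = -1.117e+12

-1.117e+12 J


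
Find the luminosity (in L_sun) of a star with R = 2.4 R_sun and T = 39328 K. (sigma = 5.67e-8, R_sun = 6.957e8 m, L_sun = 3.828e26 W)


R = 2.4 * 6.957e8 m = 1.66968e+09 m. L = 4*pi*R^2*sigma*T^4 = 4*pi*(1.66968e+09)^2 * 5.67e-8 * 39328^4 = 4.751895243e+30 W. L/L_sun = 4.751895243e+30 / 3.828e26 = 12413.5194

12413.5194 L_sun


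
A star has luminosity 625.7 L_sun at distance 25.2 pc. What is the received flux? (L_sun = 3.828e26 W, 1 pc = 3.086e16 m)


F = L / (4*pi*d^2) = 2.395e+29 / (4*pi*(7.777e+17)^2) = 3.152e-08

3.152e-08 W/m^2


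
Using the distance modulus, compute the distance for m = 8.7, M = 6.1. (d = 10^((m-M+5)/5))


d = 10^((m - M + 5)/5) = 10^((8.7 - 6.1 + 5)/5) = 33.1131

33.1131 pc


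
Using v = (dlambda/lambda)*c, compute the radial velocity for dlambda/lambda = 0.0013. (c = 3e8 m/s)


v = (dlambda/lambda) * c = 0.0013 * 3e8 = 390000.0

390000.0 m/s


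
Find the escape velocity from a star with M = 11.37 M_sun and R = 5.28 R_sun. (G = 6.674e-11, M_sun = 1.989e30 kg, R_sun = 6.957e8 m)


M = 11.37 * 1.989e30 kg = 2.261493e+31 kg; R = 5.28 * 6.957e8 m = 3.673296e+09 m. v_esc = sqrt(2GM/R) = sqrt(2 * 6.674e-11 * 2.261493e+31 / 3.673296e+09) = 906520.772

906520.772 m/s


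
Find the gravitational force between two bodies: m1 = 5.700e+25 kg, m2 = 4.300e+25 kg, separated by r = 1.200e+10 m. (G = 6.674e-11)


F = G*m1*m2/r^2 = 6.674e-11 * 5.700e+25 * 4.300e+25 / (1.200e+10)^2 = 6.674e-11 * 2.451e+51 / 1.440e+20 = 1.136e+21

1.136e+21 N


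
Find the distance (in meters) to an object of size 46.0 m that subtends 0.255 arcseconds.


D = size / theta_rad, theta_rad = 0.255 * pi/(180*3600) = 1.236e-06, D = 3.721e+07

3.721e+07 m


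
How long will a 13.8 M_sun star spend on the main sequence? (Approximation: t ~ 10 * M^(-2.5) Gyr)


t = 10 * M^(-2.5) = 10 * 13.8^(-2.5) = 0.0141

0.0141 Gyr


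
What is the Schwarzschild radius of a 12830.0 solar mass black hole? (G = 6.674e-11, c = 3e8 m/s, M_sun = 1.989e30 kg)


M = 12830.0 * 1.989e30 kg = 2.551887e+34 kg. rs = 2GM/c^2 = 2 * 6.674e-11 * 2.551887e+34 / (3e8)^2 = 3.785e+07

3.785e+07 m


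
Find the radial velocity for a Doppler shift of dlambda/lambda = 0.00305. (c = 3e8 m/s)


v = (dlambda/lambda) * c = 0.00305 * 3e8 = 915000.0

915000.0 m/s


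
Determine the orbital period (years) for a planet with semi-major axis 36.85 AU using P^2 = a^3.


P = a^(3/2) = 36.85^1.5 = 223.695

223.695 years


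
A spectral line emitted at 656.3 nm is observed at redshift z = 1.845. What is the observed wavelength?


lam_obs = lam_emit * (1 + z) = 656.3 * (1 + 1.845) = 1867.1735

1867.1735 nm


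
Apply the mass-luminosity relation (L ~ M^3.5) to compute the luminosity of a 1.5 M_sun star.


L/L_sun = (M/M_sun)^3.5 = 1.5^3.5 = 4.1335

4.1335 L_sun


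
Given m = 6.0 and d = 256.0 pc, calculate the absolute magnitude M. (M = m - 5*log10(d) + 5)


M = m - 5*log10(d) + 5 = 6.0 - 5*log10(256.0) + 5 = -1.0412

-1.0412


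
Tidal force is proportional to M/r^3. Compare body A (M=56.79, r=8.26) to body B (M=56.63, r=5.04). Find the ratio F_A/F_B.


Ratio = (M1/r1^3) / (M2/r2^3) = (56.79/8.26^3) / (56.63/5.04^3) = 0.2278

0.2278


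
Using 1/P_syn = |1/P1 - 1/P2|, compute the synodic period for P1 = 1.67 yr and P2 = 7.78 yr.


1/P_syn = |1/P1 - 1/P2| = |1/1.67 - 1/7.78| => P_syn = 2.1264

2.1264 years


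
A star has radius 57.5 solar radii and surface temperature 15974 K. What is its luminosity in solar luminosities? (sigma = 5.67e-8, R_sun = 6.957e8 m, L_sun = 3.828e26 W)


R = 57.5 * 6.957e8 m = 4.000275e+10 m. L = 4*pi*R^2*sigma*T^4 = 4*pi*(4.000275e+10)^2 * 5.67e-8 * 15974^4 = 7.423818395e+31 W. L/L_sun = 7.423818395e+31 / 3.828e26 = 193934.6498

193934.6498 L_sun


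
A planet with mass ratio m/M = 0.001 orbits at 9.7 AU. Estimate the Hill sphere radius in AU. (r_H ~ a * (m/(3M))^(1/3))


r_H = a * (m/3M)^(1/3) = 9.7 * (0.001/3)^(1/3) = 0.6726

0.6726 AU


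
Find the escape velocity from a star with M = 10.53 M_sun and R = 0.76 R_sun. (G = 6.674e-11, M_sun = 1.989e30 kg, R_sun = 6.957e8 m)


M = 10.53 * 1.989e30 kg = 2.094417e+31 kg; R = 0.76 * 6.957e8 m = 5.28732e+08 m. v_esc = sqrt(2GM/R) = sqrt(2 * 6.674e-11 * 2.094417e+31 / 5.28732e+08) = 2.299e+06

2.299e+06 m/s


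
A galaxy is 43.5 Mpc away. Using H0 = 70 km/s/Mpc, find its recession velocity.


v = H0 * d = 70 * 43.5 = 3045.0

3045.0 km/s


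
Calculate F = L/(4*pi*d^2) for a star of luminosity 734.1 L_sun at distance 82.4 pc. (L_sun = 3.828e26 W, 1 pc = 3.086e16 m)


F = L / (4*pi*d^2) = 2.810e+29 / (4*pi*(2.543e+18)^2) = 3.458e-09

3.458e-09 W/m^2


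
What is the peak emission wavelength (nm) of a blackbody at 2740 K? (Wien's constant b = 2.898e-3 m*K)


lam_max = b / T = 2.898e-3 / 2740 = 1.058e-06 m = 1057.6642 nm

1057.6642 nm


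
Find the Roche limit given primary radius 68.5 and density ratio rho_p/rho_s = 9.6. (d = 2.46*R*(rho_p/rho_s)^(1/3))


d_Roche = 2.46 * 68.5 * 9.6^(1/3) = 358.1372

358.1372


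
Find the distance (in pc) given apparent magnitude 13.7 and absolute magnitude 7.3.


d = 10^((m - M + 5)/5) = 10^((13.7 - 7.3 + 5)/5) = 190.5461

190.5461 pc


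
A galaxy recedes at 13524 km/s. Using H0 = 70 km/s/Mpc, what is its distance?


d = v / H0 = 13524 / 70 = 193.2

193.2 Mpc


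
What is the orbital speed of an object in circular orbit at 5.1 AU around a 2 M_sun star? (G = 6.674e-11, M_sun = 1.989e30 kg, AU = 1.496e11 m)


v = sqrt(GM/r) = sqrt(6.674e-11 * 3.978e+30 / 7.630e+11) = 18654.1131

18654.1131 m/s


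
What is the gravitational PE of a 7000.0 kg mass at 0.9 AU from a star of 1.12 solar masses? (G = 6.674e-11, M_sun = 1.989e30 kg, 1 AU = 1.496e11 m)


M = 1.12 * 1.989e30 kg = 2.22768e+30 kg; r = 0.9 AU * 1.496e11 m/AU = 1.3464e+11 m. U = -GM*m/r = -(6.674e-11 * 2.22768e+30 * 7000.0) / 1.3464e+11 = -7.730e+12

-7.730e+12 J


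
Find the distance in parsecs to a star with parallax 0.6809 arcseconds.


d = 1/p = 1/0.6809 = 1.4686

1.4686 pc


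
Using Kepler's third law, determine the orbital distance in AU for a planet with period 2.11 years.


a = P^(2/3) = 2.11^(2/3) = 1.6451

1.6451 AU


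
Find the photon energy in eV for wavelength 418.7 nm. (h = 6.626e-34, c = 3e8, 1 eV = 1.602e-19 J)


E = hc/lambda = 6.626e-34 * 3e8 / 4.187e-07 = 4.748e-19 J = 2.9635 eV

2.9635 eV


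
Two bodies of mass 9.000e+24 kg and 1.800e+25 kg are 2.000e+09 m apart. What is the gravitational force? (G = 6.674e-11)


F = G*m1*m2/r^2 = 6.674e-11 * 9.000e+24 * 1.800e+25 / (2.000e+09)^2 = 6.674e-11 * 1.620e+50 / 4.000e+18 = 2.703e+21

2.703e+21 N


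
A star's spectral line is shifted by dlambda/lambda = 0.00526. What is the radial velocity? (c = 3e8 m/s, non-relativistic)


v = (dlambda/lambda) * c = 0.00526 * 3e8 = 1.578e+06

1.578e+06 m/s


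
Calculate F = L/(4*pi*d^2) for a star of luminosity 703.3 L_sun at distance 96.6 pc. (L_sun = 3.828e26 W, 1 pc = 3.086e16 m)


F = L / (4*pi*d^2) = 2.692e+29 / (4*pi*(2.981e+18)^2) = 2.411e-09

2.411e-09 W/m^2


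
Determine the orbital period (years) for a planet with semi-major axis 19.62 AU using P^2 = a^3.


P = a^(3/2) = 19.62^1.5 = 86.9057

86.9057 years


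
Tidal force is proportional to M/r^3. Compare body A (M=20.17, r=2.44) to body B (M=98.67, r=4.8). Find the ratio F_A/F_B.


Ratio = (M1/r1^3) / (M2/r2^3) = (20.17/2.44^3) / (98.67/4.8^3) = 1.5562

1.5562


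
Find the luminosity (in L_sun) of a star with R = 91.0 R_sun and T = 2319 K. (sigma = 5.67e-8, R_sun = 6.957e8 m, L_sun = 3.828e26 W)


R = 91.0 * 6.957e8 m = 6.33087e+10 m. L = 4*pi*R^2*sigma*T^4 = 4*pi*(6.33087e+10)^2 * 5.67e-8 * 2319^4 = 8.258909531e+28 W. L/L_sun = 8.258909531e+28 / 3.828e26 = 215.75

215.75 L_sun


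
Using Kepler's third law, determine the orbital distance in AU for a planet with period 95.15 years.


a = P^(2/3) = 95.15^(2/3) = 20.842

20.842 AU


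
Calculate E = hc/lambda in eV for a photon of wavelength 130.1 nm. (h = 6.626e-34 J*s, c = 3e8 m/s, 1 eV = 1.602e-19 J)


E = hc/lambda = 6.626e-34 * 3e8 / 1.301e-07 = 1.528e-18 J = 9.5375 eV

9.5375 eV


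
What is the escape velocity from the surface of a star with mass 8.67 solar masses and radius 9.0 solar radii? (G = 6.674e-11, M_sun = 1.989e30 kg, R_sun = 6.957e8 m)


M = 8.67 * 1.989e30 kg = 1.724463e+31 kg; R = 9.0 * 6.957e8 m = 6.2613e+09 m. v_esc = sqrt(2GM/R) = sqrt(2 * 6.674e-11 * 1.724463e+31 / 6.2613e+09) = 606321.2409

606321.2409 m/s


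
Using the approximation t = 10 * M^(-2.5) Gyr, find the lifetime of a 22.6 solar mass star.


t = 10 * M^(-2.5) = 10 * 22.6^(-2.5) = 0.0041

0.0041 Gyr


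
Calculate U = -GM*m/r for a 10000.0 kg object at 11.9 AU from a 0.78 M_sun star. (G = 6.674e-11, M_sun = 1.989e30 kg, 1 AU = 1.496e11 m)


M = 0.78 * 1.989e30 kg = 1.55142e+30 kg; r = 11.9 AU * 1.496e11 m/AU = 1.78024e+12 m. U = -GM*m/r = -(6.674e-11 * 1.55142e+30 * 10000.0) / 1.78024e+12 = -5.816e+11

-5.816e+11 J


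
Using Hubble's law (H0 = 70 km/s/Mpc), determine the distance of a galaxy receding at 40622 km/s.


d = v / H0 = 40622 / 70 = 580.3143

580.3143 Mpc


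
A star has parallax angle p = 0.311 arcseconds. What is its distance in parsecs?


d = 1/p = 1/0.311 = 3.2154

3.2154 pc


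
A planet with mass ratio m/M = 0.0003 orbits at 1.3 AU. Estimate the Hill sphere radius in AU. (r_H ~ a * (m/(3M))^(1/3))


r_H = a * (m/3M)^(1/3) = 1.3 * (0.0003/3)^(1/3) = 0.0603

0.0603 AU


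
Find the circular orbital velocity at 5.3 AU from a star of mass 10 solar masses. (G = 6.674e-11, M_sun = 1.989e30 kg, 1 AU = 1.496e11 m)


v = sqrt(GM/r) = sqrt(6.674e-11 * 1.989e+31 / 7.929e+11) = 40917.2805

40917.2805 m/s


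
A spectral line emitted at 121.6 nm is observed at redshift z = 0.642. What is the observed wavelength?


lam_obs = lam_emit * (1 + z) = 121.6 * (1 + 0.642) = 199.6672

199.6672 nm


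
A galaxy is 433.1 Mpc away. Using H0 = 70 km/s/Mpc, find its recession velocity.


v = H0 * d = 70 * 433.1 = 30317.0

30317.0 km/s


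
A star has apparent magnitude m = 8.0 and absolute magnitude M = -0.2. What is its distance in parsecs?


d = 10^((m - M + 5)/5) = 10^((8.0 - -0.2 + 5)/5) = 436.5158

436.5158 pc


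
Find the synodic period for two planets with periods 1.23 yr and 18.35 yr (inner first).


1/P_syn = |1/P1 - 1/P2| = |1/1.23 - 1/18.35| => P_syn = 1.3184

1.3184 years


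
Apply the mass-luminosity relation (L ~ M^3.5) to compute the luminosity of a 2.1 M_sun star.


L/L_sun = (M/M_sun)^3.5 = 2.1^3.5 = 13.4205

13.4205 L_sun


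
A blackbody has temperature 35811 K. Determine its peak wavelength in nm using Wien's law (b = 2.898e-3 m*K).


lam_max = b / T = 2.898e-3 / 35811 = 8.092e-08 m = 80.9249 nm

80.9249 nm


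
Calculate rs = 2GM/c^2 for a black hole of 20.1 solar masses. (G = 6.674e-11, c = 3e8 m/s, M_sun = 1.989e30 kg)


M = 20.1 * 1.989e30 kg = 3.99789e+31 kg. rs = 2GM/c^2 = 2 * 6.674e-11 * 3.99789e+31 / (3e8)^2 = 59293.1508

59293.1508 m


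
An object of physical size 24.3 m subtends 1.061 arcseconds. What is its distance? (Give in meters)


D = size / theta_rad, theta_rad = 1.061 * pi/(180*3600) = 5.144e-06, D = 4.724e+06

4.724e+06 m


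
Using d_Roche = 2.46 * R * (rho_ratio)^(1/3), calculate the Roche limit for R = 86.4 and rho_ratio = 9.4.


d_Roche = 2.46 * 86.4 * 9.4^(1/3) = 448.5644

448.5644


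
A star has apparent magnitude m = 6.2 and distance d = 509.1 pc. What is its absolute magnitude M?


M = m - 5*log10(d) + 5 = 6.2 - 5*log10(509.1) + 5 = -2.334

-2.334


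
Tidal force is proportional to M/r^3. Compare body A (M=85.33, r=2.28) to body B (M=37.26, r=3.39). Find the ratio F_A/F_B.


Ratio = (M1/r1^3) / (M2/r2^3) = (85.33/2.28^3) / (37.26/3.39^3) = 7.5275

7.5275


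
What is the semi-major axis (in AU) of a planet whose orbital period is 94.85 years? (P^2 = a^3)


a = P^(2/3) = 94.85^(2/3) = 20.7982

20.7982 AU


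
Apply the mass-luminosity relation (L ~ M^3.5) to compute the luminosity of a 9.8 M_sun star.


L/L_sun = (M/M_sun)^3.5 = 9.8^3.5 = 2946.397

2946.397 L_sun


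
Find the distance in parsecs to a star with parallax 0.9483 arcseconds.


d = 1/p = 1/0.9483 = 1.0545

1.0545 pc


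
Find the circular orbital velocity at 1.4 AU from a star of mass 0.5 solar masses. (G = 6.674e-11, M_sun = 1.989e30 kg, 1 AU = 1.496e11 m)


v = sqrt(GM/r) = sqrt(6.674e-11 * 9.945e+29 / 2.094e+11) = 17801.8723

17801.8723 m/s


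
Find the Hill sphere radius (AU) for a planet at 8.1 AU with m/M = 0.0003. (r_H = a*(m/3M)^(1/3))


r_H = a * (m/3M)^(1/3) = 8.1 * (0.0003/3)^(1/3) = 0.376

0.376 AU


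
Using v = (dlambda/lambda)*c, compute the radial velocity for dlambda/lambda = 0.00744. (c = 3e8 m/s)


v = (dlambda/lambda) * c = 0.00744 * 3e8 = 2.232e+06

2.232e+06 m/s


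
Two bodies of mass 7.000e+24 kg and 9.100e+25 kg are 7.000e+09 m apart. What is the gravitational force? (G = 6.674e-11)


F = G*m1*m2/r^2 = 6.674e-11 * 7.000e+24 * 9.100e+25 / (7.000e+09)^2 = 6.674e-11 * 6.370e+50 / 4.900e+19 = 8.676e+20

8.676e+20 N


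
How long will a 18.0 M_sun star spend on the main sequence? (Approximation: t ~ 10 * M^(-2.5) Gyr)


t = 10 * M^(-2.5) = 10 * 18.0^(-2.5) = 0.0073

0.0073 Gyr


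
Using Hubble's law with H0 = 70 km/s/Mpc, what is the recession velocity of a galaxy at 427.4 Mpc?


v = H0 * d = 70 * 427.4 = 29918.0

29918.0 km/s


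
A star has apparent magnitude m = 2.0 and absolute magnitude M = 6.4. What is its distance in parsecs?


d = 10^((m - M + 5)/5) = 10^((2.0 - 6.4 + 5)/5) = 1.3183

1.3183 pc


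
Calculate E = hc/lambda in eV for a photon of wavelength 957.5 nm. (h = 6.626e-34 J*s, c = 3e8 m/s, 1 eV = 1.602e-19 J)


E = hc/lambda = 6.626e-34 * 3e8 / 9.575e-07 = 2.076e-19 J = 1.2959 eV

1.2959 eV


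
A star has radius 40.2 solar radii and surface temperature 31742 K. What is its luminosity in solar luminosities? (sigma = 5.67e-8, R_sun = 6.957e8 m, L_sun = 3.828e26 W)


R = 40.2 * 6.957e8 m = 2.796714e+10 m. L = 4*pi*R^2*sigma*T^4 = 4*pi*(2.796714e+10)^2 * 5.67e-8 * 31742^4 = 5.657521135e+32 W. L/L_sun = 5.657521135e+32 / 3.828e26 = 1.478e+06

1.478e+06 L_sun


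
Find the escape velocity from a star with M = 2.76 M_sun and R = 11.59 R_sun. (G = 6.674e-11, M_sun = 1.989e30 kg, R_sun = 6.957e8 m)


M = 2.76 * 1.989e30 kg = 5.48964e+30 kg; R = 11.59 * 6.957e8 m = 8.063163e+09 m. v_esc = sqrt(2GM/R) = sqrt(2 * 6.674e-11 * 5.48964e+30 / 8.063163e+09) = 301458.346

301458.346 m/s


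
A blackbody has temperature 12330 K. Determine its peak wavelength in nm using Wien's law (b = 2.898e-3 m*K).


lam_max = b / T = 2.898e-3 / 12330 = 2.350e-07 m = 235.0365 nm

235.0365 nm


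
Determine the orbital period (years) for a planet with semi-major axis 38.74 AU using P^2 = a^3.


P = a^(3/2) = 38.74^1.5 = 241.1234

241.1234 years


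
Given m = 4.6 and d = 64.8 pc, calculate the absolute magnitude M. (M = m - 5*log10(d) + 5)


M = m - 5*log10(d) + 5 = 4.6 - 5*log10(64.8) + 5 = 0.5421

0.5421


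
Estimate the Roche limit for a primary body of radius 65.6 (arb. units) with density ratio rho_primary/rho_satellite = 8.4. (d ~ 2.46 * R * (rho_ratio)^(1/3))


d_Roche = 2.46 * 65.6 * 8.4^(1/3) = 328.044

328.044


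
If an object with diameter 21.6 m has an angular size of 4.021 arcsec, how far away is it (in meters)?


D = size / theta_rad, theta_rad = 4.021 * pi/(180*3600) = 1.949e-05, D = 1.108e+06

1.108e+06 m


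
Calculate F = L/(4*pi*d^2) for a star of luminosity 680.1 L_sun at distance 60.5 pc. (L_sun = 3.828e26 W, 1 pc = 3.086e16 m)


F = L / (4*pi*d^2) = 2.603e+29 / (4*pi*(1.867e+18)^2) = 5.943e-09

5.943e-09 W/m^2


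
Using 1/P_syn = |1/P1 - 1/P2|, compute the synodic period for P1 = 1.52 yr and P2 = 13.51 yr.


1/P_syn = |1/P1 - 1/P2| = |1/1.52 - 1/13.51| => P_syn = 1.7127

1.7127 years


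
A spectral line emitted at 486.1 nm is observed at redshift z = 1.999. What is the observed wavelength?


lam_obs = lam_emit * (1 + z) = 486.1 * (1 + 1.999) = 1457.8139

1457.8139 nm


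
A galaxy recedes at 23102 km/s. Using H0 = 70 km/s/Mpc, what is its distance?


d = v / H0 = 23102 / 70 = 330.0286

330.0286 Mpc


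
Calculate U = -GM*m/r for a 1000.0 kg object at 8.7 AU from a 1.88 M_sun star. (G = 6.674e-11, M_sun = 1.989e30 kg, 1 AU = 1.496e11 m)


M = 1.88 * 1.989e30 kg = 3.73932e+30 kg; r = 8.7 AU * 1.496e11 m/AU = 1.30152e+12 m. U = -GM*m/r = -(6.674e-11 * 3.73932e+30 * 1000.0) / 1.30152e+12 = -1.917e+11

-1.917e+11 J


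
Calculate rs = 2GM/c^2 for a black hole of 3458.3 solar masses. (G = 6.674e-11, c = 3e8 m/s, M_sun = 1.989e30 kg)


M = 3458.3 * 1.989e30 kg = 6.8785587e+33 kg. rs = 2GM/c^2 = 2 * 6.674e-11 * 6.8785587e+33 / (3e8)^2 = 1.020e+07

1.020e+07 m


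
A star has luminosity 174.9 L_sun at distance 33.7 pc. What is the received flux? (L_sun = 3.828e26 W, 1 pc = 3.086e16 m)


F = L / (4*pi*d^2) = 6.695e+28 / (4*pi*(1.040e+18)^2) = 4.926e-09

4.926e-09 W/m^2


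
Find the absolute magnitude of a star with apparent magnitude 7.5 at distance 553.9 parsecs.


M = m - 5*log10(d) + 5 = 7.5 - 5*log10(553.9) + 5 = -1.2172

-1.2172


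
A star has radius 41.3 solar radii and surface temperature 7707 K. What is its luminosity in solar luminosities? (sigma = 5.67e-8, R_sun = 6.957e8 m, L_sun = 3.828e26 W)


R = 41.3 * 6.957e8 m = 2.873241e+10 m. L = 4*pi*R^2*sigma*T^4 = 4*pi*(2.873241e+10)^2 * 5.67e-8 * 7707^4 = 2.075288449e+30 W. L/L_sun = 2.075288449e+30 / 3.828e26 = 5421.3387

5421.3387 L_sun


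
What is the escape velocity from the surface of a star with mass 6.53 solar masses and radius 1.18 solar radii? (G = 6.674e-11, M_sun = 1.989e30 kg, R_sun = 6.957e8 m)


M = 6.53 * 1.989e30 kg = 1.298817e+31 kg; R = 1.18 * 6.957e8 m = 8.20926e+08 m. v_esc = sqrt(2GM/R) = sqrt(2 * 6.674e-11 * 1.298817e+31 / 8.20926e+08) = 1.453e+06

1.453e+06 m/s


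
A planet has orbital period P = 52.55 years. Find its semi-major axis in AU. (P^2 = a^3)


a = P^(2/3) = 52.55^(2/3) = 14.0297

14.0297 AU


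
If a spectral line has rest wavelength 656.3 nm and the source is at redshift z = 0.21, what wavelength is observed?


lam_obs = lam_emit * (1 + z) = 656.3 * (1 + 0.21) = 794.123

794.123 nm


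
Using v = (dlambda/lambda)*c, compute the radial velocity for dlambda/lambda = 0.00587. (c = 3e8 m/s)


v = (dlambda/lambda) * c = 0.00587 * 3e8 = 1.761e+06

1.761e+06 m/s


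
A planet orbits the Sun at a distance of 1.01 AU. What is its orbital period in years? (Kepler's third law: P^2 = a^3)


P = a^(3/2) = 1.01^1.5 = 1.015

1.015 years


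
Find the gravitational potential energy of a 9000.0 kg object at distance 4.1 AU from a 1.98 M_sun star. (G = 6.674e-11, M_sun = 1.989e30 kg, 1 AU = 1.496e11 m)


M = 1.98 * 1.989e30 kg = 3.93822e+30 kg; r = 4.1 AU * 1.496e11 m/AU = 6.1336e+11 m. U = -GM*m/r = -(6.674e-11 * 3.93822e+30 * 9000.0) / 6.1336e+11 = -3.857e+12

-3.857e+12 J


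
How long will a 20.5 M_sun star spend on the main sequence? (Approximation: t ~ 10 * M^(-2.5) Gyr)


t = 10 * M^(-2.5) = 10 * 20.5^(-2.5) = 0.0053

0.0053 Gyr


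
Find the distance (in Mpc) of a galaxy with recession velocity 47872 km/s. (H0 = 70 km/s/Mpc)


d = v / H0 = 47872 / 70 = 683.8857

683.8857 Mpc


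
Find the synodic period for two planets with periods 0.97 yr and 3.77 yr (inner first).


1/P_syn = |1/P1 - 1/P2| = |1/0.97 - 1/3.77| => P_syn = 1.306

1.306 years


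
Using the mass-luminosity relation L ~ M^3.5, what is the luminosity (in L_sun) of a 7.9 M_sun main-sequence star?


L/L_sun = (M/M_sun)^3.5 = 7.9^3.5 = 1385.7817

1385.7817 L_sun


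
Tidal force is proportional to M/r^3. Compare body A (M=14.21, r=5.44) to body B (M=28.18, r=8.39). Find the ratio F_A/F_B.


Ratio = (M1/r1^3) / (M2/r2^3) = (14.21/5.44^3) / (28.18/8.39^3) = 1.8499

1.8499


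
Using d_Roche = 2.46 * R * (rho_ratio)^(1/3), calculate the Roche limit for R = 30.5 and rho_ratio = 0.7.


d_Roche = 2.46 * 30.5 * 0.7^(1/3) = 66.6194

66.6194


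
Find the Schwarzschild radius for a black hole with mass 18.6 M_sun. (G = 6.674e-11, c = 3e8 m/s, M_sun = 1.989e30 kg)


M = 18.6 * 1.989e30 kg = 3.69954e+31 kg. rs = 2GM/c^2 = 2 * 6.674e-11 * 3.69954e+31 / (3e8)^2 = 54868.2888

54868.2888 m


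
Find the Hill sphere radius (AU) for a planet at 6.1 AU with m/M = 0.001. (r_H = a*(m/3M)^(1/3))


r_H = a * (m/3M)^(1/3) = 6.1 * (0.001/3)^(1/3) = 0.423

0.423 AU


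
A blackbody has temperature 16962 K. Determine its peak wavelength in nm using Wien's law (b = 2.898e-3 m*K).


lam_max = b / T = 2.898e-3 / 16962 = 1.709e-07 m = 170.8525 nm

170.8525 nm


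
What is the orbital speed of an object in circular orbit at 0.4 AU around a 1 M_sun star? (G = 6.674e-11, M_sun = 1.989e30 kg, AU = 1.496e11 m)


v = sqrt(GM/r) = sqrt(6.674e-11 * 1.989e+30 / 5.984e+10) = 47099.3269

47099.3269 m/s


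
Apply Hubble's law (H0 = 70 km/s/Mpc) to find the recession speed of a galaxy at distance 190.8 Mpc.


v = H0 * d = 70 * 190.8 = 13356.0

13356.0 km/s


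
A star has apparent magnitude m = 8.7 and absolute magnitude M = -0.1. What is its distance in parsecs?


d = 10^((m - M + 5)/5) = 10^((8.7 - -0.1 + 5)/5) = 575.4399

575.4399 pc


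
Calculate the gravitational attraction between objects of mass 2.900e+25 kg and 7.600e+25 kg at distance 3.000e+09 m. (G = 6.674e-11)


F = G*m1*m2/r^2 = 6.674e-11 * 2.900e+25 * 7.600e+25 / (3.000e+09)^2 = 6.674e-11 * 2.204e+51 / 9.000e+18 = 1.634e+22

1.634e+22 N


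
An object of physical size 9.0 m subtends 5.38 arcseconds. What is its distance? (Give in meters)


D = size / theta_rad, theta_rad = 5.38 * pi/(180*3600) = 2.608e-05, D = 345052.6499

345052.6499 m


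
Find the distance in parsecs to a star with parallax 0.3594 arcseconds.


d = 1/p = 1/0.3594 = 2.7824

2.7824 pc


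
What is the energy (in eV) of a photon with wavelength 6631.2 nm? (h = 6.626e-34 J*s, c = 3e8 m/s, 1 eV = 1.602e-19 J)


E = hc/lambda = 6.626e-34 * 3e8 / 6.631e-06 = 2.998e-20 J = 0.1871 eV

0.1871 eV


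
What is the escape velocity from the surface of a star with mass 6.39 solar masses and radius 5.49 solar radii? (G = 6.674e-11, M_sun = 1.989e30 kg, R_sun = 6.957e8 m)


M = 6.39 * 1.989e30 kg = 1.270971e+31 kg; R = 5.49 * 6.957e8 m = 3.819393e+09 m. v_esc = sqrt(2GM/R) = sqrt(2 * 6.674e-11 * 1.270971e+31 / 3.819393e+09) = 666467.1465

666467.1465 m/s


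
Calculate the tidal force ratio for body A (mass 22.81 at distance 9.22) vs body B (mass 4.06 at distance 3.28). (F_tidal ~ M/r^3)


Ratio = (M1/r1^3) / (M2/r2^3) = (22.81/9.22^3) / (4.06/3.28^3) = 0.2529

0.2529


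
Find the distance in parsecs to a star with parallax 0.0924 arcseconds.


d = 1/p = 1/0.0924 = 10.8225

10.8225 pc


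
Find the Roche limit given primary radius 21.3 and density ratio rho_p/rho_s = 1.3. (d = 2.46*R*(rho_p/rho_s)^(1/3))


d_Roche = 2.46 * 21.3 * 1.3^(1/3) = 57.1868

57.1868


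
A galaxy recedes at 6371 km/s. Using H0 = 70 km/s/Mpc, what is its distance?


d = v / H0 = 6371 / 70 = 91.0143

91.0143 Mpc


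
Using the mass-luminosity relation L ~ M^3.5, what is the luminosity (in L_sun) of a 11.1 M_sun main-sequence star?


L/L_sun = (M/M_sun)^3.5 = 11.1^3.5 = 4556.49

4556.49 L_sun


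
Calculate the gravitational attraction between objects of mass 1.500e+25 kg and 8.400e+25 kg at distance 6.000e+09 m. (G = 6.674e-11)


F = G*m1*m2/r^2 = 6.674e-11 * 1.500e+25 * 8.400e+25 / (6.000e+09)^2 = 6.674e-11 * 1.260e+51 / 3.600e+19 = 2.336e+21

2.336e+21 N


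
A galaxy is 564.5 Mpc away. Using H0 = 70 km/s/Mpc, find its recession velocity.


v = H0 * d = 70 * 564.5 = 39515.0

39515.0 km/s


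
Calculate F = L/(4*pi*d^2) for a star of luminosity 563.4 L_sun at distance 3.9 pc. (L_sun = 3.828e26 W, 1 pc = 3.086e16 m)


F = L / (4*pi*d^2) = 2.157e+29 / (4*pi*(1.204e+17)^2) = 1.185e-06

1.185e-06 W/m^2


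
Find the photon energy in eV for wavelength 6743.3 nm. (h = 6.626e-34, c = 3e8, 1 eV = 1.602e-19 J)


E = hc/lambda = 6.626e-34 * 3e8 / 6.743e-06 = 2.948e-20 J = 0.184 eV

0.184 eV


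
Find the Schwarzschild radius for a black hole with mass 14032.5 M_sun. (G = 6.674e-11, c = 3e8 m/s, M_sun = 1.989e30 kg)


M = 14032.5 * 1.989e30 kg = 2.79106425e+34 kg. rs = 2GM/c^2 = 2 * 6.674e-11 * 2.79106425e+34 / (3e8)^2 = 4.139e+07

4.139e+07 m


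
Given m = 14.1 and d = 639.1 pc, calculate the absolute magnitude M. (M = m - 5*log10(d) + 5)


M = m - 5*log10(d) + 5 = 14.1 - 5*log10(639.1) + 5 = 5.0722

5.0722


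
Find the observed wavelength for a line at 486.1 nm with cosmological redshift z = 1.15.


lam_obs = lam_emit * (1 + z) = 486.1 * (1 + 1.15) = 1045.115

1045.115 nm


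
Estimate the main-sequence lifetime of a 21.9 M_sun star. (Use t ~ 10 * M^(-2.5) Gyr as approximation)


t = 10 * M^(-2.5) = 10 * 21.9^(-2.5) = 0.0045

0.0045 Gyr


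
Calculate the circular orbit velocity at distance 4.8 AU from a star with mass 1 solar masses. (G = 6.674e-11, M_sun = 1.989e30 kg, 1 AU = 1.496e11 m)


v = sqrt(GM/r) = sqrt(6.674e-11 * 1.989e+30 / 7.181e+11) = 13596.4045

13596.4045 m/s


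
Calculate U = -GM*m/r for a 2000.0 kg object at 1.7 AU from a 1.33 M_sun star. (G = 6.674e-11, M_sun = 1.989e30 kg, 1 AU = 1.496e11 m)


M = 1.33 * 1.989e30 kg = 2.64537e+30 kg; r = 1.7 AU * 1.496e11 m/AU = 2.5432e+11 m. U = -GM*m/r = -(6.674e-11 * 2.64537e+30 * 2000.0) / 2.5432e+11 = -1.388e+12

-1.388e+12 J


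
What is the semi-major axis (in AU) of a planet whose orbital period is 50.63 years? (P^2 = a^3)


a = P^(2/3) = 50.63^(2/3) = 13.6859

13.6859 AU


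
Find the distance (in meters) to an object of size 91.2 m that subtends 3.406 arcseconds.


D = size / theta_rad, theta_rad = 3.406 * pi/(180*3600) = 1.651e-05, D = 5.523e+06

5.523e+06 m


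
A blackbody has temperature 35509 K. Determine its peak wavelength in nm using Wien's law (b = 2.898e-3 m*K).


lam_max = b / T = 2.898e-3 / 35509 = 8.161e-08 m = 81.6131 nm

81.6131 nm


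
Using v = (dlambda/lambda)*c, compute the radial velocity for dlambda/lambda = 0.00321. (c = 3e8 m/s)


v = (dlambda/lambda) * c = 0.00321 * 3e8 = 963000.0

963000.0 m/s


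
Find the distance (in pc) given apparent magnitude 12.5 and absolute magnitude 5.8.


d = 10^((m - M + 5)/5) = 10^((12.5 - 5.8 + 5)/5) = 218.7762

218.7762 pc


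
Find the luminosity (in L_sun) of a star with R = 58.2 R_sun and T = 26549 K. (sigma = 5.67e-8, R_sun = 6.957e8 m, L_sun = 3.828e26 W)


R = 58.2 * 6.957e8 m = 4.048974e+10 m. L = 4*pi*R^2*sigma*T^4 = 4*pi*(4.048974e+10)^2 * 5.67e-8 * 26549^4 = 5.80330731e+32 W. L/L_sun = 5.80330731e+32 / 3.828e26 = 1.516e+06

1.516e+06 L_sun


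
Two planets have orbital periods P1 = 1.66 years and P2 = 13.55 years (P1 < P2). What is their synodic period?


1/P_syn = |1/P1 - 1/P2| = |1/1.66 - 1/13.55| => P_syn = 1.8918

1.8918 years


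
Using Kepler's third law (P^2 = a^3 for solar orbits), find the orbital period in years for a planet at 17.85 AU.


P = a^(3/2) = 17.85^1.5 = 75.4149

75.4149 years


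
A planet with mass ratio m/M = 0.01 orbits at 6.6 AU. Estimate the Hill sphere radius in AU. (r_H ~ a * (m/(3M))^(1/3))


r_H = a * (m/3M)^(1/3) = 6.6 * (0.01/3)^(1/3) = 0.9859

0.9859 AU


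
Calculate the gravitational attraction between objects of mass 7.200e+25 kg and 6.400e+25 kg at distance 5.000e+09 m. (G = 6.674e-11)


F = G*m1*m2/r^2 = 6.674e-11 * 7.200e+25 * 6.400e+25 / (5.000e+09)^2 = 6.674e-11 * 4.608e+51 / 2.500e+19 = 1.230e+22

1.230e+22 N


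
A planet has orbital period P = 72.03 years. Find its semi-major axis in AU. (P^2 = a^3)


a = P^(2/3) = 72.03^(2/3) = 17.3118

17.3118 AU


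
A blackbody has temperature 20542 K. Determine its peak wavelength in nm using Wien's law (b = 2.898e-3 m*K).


lam_max = b / T = 2.898e-3 / 20542 = 1.411e-07 m = 141.0768 nm

141.0768 nm


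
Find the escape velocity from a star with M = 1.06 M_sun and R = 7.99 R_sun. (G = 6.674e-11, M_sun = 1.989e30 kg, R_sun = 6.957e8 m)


M = 1.06 * 1.989e30 kg = 2.10834e+30 kg; R = 7.99 * 6.957e8 m = 5.558643e+09 m. v_esc = sqrt(2GM/R) = sqrt(2 * 6.674e-11 * 2.10834e+30 / 5.558643e+09) = 225005.9651

225005.9651 m/s


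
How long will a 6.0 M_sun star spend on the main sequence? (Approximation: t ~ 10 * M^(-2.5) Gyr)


t = 10 * M^(-2.5) = 10 * 6.0^(-2.5) = 0.1134

0.1134 Gyr


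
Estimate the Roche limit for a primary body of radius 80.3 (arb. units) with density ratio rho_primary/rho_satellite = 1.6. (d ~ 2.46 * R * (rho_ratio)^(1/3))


d_Roche = 2.46 * 80.3 * 1.6^(1/3) = 231.0418

231.0418


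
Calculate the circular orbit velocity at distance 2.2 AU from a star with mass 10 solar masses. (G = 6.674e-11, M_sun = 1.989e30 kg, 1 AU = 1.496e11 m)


v = sqrt(GM/r) = sqrt(6.674e-11 * 1.989e+31 / 3.291e+11) = 63508.7194

63508.7194 m/s


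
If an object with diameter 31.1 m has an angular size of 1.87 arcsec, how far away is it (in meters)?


D = size / theta_rad, theta_rad = 1.87 * pi/(180*3600) = 9.066e-06, D = 3.430e+06

3.430e+06 m


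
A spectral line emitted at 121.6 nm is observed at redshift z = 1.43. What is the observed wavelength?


lam_obs = lam_emit * (1 + z) = 121.6 * (1 + 1.43) = 295.488

295.488 nm


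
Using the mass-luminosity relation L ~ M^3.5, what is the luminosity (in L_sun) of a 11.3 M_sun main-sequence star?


L/L_sun = (M/M_sun)^3.5 = 11.3^3.5 = 4850.3665

4850.3665 L_sun


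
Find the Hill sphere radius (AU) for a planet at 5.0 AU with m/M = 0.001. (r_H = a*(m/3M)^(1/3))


r_H = a * (m/3M)^(1/3) = 5.0 * (0.001/3)^(1/3) = 0.3467

0.3467 AU


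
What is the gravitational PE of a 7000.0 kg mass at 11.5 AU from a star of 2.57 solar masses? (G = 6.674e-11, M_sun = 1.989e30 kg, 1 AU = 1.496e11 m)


M = 2.57 * 1.989e30 kg = 5.11173e+30 kg; r = 11.5 AU * 1.496e11 m/AU = 1.7204e+12 m. U = -GM*m/r = -(6.674e-11 * 5.11173e+30 * 7000.0) / 1.7204e+12 = -1.388e+12

-1.388e+12 J


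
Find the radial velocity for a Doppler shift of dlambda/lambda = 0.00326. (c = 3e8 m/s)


v = (dlambda/lambda) * c = 0.00326 * 3e8 = 978000.0

978000.0 m/s


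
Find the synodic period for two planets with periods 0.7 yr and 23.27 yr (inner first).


1/P_syn = |1/P1 - 1/P2| = |1/0.7 - 1/23.27| => P_syn = 0.7217

0.7217 years


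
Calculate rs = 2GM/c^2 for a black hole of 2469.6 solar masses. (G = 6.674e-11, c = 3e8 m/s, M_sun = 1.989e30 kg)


M = 2469.6 * 1.989e30 kg = 4.9120344e+33 kg. rs = 2GM/c^2 = 2 * 6.674e-11 * 4.9120344e+33 / (3e8)^2 = 7.285e+06

7.285e+06 m


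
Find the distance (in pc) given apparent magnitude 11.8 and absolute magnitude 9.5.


d = 10^((m - M + 5)/5) = 10^((11.8 - 9.5 + 5)/5) = 28.8403

28.8403 pc


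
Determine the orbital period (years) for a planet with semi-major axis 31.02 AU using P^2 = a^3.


P = a^(3/2) = 31.02^1.5 = 172.7678

172.7678 years


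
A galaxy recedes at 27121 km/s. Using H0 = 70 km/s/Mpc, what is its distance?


d = v / H0 = 27121 / 70 = 387.4429

387.4429 Mpc


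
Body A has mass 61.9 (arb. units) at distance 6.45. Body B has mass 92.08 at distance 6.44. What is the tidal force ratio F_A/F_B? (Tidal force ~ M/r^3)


Ratio = (M1/r1^3) / (M2/r2^3) = (61.9/6.45^3) / (92.08/6.44^3) = 0.6691

0.6691


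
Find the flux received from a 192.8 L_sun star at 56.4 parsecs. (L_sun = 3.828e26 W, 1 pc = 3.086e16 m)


F = L / (4*pi*d^2) = 7.380e+28 / (4*pi*(1.741e+18)^2) = 1.939e-09

1.939e-09 W/m^2


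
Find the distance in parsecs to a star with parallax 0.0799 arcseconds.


d = 1/p = 1/0.0799 = 12.5156

12.5156 pc


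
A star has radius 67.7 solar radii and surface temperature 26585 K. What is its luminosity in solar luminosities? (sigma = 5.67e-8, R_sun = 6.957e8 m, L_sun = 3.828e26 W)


R = 67.7 * 6.957e8 m = 4.709889e+10 m. L = 4*pi*R^2*sigma*T^4 = 4*pi*(4.709889e+10)^2 * 5.67e-8 * 26585^4 = 7.895159817e+32 W. L/L_sun = 7.895159817e+32 / 3.828e26 = 2.062e+06

2.062e+06 L_sun


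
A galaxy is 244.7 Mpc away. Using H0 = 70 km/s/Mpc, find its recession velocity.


v = H0 * d = 70 * 244.7 = 17129.0

17129.0 km/s


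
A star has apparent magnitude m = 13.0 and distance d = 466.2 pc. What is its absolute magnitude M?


M = m - 5*log10(d) + 5 = 13.0 - 5*log10(466.2) + 5 = 4.6571

4.6571


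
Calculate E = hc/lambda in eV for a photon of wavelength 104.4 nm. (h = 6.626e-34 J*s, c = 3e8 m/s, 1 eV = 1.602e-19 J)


E = hc/lambda = 6.626e-34 * 3e8 / 1.044e-07 = 1.904e-18 J = 11.8853 eV

11.8853 eV


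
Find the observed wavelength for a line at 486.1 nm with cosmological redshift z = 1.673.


lam_obs = lam_emit * (1 + z) = 486.1 * (1 + 1.673) = 1299.3453

1299.3453 nm


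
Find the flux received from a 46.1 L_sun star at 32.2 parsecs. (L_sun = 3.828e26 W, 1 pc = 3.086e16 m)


F = L / (4*pi*d^2) = 1.765e+28 / (4*pi*(9.937e+17)^2) = 1.422e-09

1.422e-09 W/m^2


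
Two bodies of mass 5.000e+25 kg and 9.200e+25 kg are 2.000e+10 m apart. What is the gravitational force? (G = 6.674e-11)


F = G*m1*m2/r^2 = 6.674e-11 * 5.000e+25 * 9.200e+25 / (2.000e+10)^2 = 6.674e-11 * 4.600e+51 / 4.000e+20 = 7.675e+20

7.675e+20 N


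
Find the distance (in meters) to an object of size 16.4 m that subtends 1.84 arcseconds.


D = size / theta_rad, theta_rad = 1.84 * pi/(180*3600) = 8.921e-06, D = 1.838e+06

1.838e+06 m


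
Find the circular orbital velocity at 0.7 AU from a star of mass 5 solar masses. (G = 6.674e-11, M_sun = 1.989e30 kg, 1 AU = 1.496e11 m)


v = sqrt(GM/r) = sqrt(6.674e-11 * 9.945e+30 / 1.047e+11) = 79612.393

79612.393 m/s


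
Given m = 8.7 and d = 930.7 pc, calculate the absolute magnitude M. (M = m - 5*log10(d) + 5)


M = m - 5*log10(d) + 5 = 8.7 - 5*log10(930.7) + 5 = -1.144

-1.144


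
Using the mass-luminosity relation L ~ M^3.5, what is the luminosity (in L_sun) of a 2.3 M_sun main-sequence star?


L/L_sun = (M/M_sun)^3.5 = 2.3^3.5 = 18.4522

18.4522 L_sun


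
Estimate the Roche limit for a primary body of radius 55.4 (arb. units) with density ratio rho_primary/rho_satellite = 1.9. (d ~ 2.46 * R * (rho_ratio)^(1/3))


d_Roche = 2.46 * 55.4 * 1.9^(1/3) = 168.7962

168.7962


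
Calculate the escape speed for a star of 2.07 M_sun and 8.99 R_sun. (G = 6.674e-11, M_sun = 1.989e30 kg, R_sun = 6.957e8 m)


M = 2.07 * 1.989e30 kg = 4.11723e+30 kg; R = 8.99 * 6.957e8 m = 6.254343e+09 m. v_esc = sqrt(2GM/R) = sqrt(2 * 6.674e-11 * 4.11723e+30 / 6.254343e+09) = 296428.404

296428.404 m/s


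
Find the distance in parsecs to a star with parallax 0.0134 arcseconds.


d = 1/p = 1/0.0134 = 74.6269

74.6269 pc


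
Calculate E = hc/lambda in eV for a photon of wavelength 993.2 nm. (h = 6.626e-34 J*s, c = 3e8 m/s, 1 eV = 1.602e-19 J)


E = hc/lambda = 6.626e-34 * 3e8 / 9.932e-07 = 2.001e-19 J = 1.2493 eV

1.2493 eV


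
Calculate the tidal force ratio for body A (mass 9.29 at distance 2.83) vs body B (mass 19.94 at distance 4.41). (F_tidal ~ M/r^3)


Ratio = (M1/r1^3) / (M2/r2^3) = (9.29/2.83^3) / (19.94/4.41^3) = 1.763

1.763


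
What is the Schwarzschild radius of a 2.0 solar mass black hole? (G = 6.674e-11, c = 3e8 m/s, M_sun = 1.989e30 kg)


M = 2.0 * 1.989e30 kg = 3.978e+30 kg. rs = 2GM/c^2 = 2 * 6.674e-11 * 3.978e+30 / (3e8)^2 = 5899.816

5899.816 m


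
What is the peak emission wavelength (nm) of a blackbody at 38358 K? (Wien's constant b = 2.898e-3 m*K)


lam_max = b / T = 2.898e-3 / 38358 = 7.555e-08 m = 75.5514 nm

75.5514 nm


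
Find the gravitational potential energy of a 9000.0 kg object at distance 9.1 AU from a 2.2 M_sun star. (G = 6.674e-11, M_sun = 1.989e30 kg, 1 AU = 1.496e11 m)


M = 2.2 * 1.989e30 kg = 4.3758e+30 kg; r = 9.1 AU * 1.496e11 m/AU = 1.36136e+12 m. U = -GM*m/r = -(6.674e-11 * 4.3758e+30 * 9000.0) / 1.36136e+12 = -1.931e+12

-1.931e+12 J


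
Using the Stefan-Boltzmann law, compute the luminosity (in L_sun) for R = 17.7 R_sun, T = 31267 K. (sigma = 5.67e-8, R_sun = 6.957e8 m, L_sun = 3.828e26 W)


R = 17.7 * 6.957e8 m = 1.231389e+10 m. L = 4*pi*R^2*sigma*T^4 = 4*pi*(1.231389e+10)^2 * 5.67e-8 * 31267^4 = 1.032590956e+32 W. L/L_sun = 1.032590956e+32 / 3.828e26 = 269746.8537

269746.8537 L_sun


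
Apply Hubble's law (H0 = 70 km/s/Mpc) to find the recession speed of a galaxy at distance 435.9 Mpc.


v = H0 * d = 70 * 435.9 = 30513.0

30513.0 km/s


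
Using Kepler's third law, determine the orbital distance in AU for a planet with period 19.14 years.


a = P^(2/3) = 19.14^(2/3) = 7.1553

7.1553 AU


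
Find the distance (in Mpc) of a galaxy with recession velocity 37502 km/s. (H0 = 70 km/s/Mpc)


d = v / H0 = 37502 / 70 = 535.7429

535.7429 Mpc


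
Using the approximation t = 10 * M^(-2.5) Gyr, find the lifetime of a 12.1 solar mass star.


t = 10 * M^(-2.5) = 10 * 12.1^(-2.5) = 0.0196

0.0196 Gyr


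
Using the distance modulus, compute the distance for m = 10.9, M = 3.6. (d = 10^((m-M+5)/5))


d = 10^((m - M + 5)/5) = 10^((10.9 - 3.6 + 5)/5) = 288.4032

288.4032 pc


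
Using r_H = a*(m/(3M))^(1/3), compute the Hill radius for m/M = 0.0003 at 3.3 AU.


r_H = a * (m/3M)^(1/3) = 3.3 * (0.0003/3)^(1/3) = 0.1532

0.1532 AU


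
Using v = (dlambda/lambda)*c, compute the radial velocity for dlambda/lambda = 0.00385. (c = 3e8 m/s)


v = (dlambda/lambda) * c = 0.00385 * 3e8 = 1.155e+06

1.155e+06 m/s


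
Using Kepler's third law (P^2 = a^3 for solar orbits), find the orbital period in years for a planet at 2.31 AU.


P = a^(3/2) = 2.31^1.5 = 3.5109

3.5109 years


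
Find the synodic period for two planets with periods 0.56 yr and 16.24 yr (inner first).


1/P_syn = |1/P1 - 1/P2| = |1/0.56 - 1/16.24| => P_syn = 0.58

0.58 years


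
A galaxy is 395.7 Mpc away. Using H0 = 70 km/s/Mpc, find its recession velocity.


v = H0 * d = 70 * 395.7 = 27699.0

27699.0 km/s


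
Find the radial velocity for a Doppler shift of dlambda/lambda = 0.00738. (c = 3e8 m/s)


v = (dlambda/lambda) * c = 0.00738 * 3e8 = 2.214e+06

2.214e+06 m/s


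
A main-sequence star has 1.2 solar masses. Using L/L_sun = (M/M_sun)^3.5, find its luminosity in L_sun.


L/L_sun = (M/M_sun)^3.5 = 1.2^3.5 = 1.8929

1.8929 L_sun


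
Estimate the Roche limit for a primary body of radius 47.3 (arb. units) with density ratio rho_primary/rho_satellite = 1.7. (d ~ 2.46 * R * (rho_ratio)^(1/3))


d_Roche = 2.46 * 47.3 * 1.7^(1/3) = 138.8713

138.8713
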